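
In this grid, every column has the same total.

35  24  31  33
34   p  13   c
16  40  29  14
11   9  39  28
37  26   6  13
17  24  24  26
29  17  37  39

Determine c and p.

c = 26, p = 39

The complete columns each total 179.
Column 4 is missing 179 − 153 = 26 (since 33 + 14 + 28 + 13 + 26 + 39 = 153).
Column 2 is missing 179 − 140 = 39 (since 24 + 40 + 9 + 26 + 24 + 17 = 140).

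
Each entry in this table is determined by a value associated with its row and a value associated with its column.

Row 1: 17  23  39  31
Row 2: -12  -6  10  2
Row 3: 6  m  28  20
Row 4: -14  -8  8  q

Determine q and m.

q = 0, m = 12

The difference between any two rows is the same in every column — this is an addition table with the headers hidden.
Row 4 minus row 1 is 8 − 39 = -31, so its entry in column 4 is 31 + (-31) = 0.
Row 3 minus row 1 is 28 − 39 = -11, so its entry in column 2 is 23 + (-11) = 12.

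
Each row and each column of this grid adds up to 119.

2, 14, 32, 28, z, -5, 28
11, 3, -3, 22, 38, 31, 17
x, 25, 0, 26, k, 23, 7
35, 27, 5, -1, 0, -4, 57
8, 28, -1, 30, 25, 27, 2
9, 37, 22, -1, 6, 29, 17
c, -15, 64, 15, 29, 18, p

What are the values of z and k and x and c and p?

z = 20, k = 1, x = 37, c = 17, p = -9

The known cells in row 1 total 99, leaving 119 − 99 = 20 for the blank.
The known cells in column 5 total 118, leaving 119 − 118 = 1 for the blank.
The known cells in row 3 total 82, leaving 119 − 82 = 37 for the blank.
The known cells in column 1 total 102, leaving 119 − 102 = 17 for the blank.
The known cells in row 7 total 128, leaving 119 − 128 = -9 for the blank.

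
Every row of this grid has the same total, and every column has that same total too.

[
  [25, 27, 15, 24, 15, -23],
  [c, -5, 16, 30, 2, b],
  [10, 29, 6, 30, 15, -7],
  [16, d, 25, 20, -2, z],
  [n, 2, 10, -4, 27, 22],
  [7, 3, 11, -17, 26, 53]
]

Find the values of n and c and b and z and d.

Rows 1 and 3 both sum to 83, so that's the common total.
Row 5: 2 + 10 − 4 + 27 + 22 = 57, so its missing entry is 83 − 57 = 26.
Column 2: 27 − 5 + 29 + 2 + 3 = 56, so its missing entry is 83 − 56 = 27.
Column 1: 25 + 10 + 16 + 26 + 7 = 84, so its missing entry is 83 − 84 = -1.
Row 2: -1 − 5 + 16 + 30 + 2 = 42, so its missing entry is 83 − 42 = 41.
Row 4: 16 + 27 + 25 + 20 − 2 = 86, so its missing entry is 83 − 86 = -3.

n = 26, c = -1, b = 41, z = -3, d = 27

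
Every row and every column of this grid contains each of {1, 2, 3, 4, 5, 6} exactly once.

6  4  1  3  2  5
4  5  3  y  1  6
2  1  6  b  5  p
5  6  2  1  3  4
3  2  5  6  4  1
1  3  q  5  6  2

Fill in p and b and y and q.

p = 3, b = 4, y = 2, q = 4

Cell (3,6): column 6 already has {1, 2, 4, 5, 6} → 3.
At (row 3, col 4): row 3 already has {1, 2, 3, 5, 6}, so the value is 4.
At (row 2, col 4): row 2 already has {1, 3, 4, 5, 6}, so the value is 2.
For row 6, column 3: row 6 already has {1, 2, 3, 5, 6}; that leaves 4.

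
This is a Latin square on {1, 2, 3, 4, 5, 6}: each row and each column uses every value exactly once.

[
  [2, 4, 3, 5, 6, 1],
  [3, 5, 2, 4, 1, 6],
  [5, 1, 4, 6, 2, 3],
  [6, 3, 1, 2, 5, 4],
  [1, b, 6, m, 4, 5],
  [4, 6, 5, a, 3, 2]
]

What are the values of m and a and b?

For row 6, column 4: row 6 already has {2, 3, 4, 5, 6}; that leaves 1.
Cell (5,2): column 2 already has {1, 3, 4, 5, 6} → 2.
For row 5, column 4: row 5 already has {1, 2, 4, 5, 6}; that leaves 3.

m = 3, a = 1, b = 2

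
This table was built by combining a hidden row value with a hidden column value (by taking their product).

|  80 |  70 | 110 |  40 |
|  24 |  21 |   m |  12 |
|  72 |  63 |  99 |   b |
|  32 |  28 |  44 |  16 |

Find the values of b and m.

Each row is a constant multiple of every other row — this is a multiplication table with the headers hidden.
Row 3 is 63/70 = 9/10 times row 1, so its entry in column 4 is 40 × 9/10 = 36.
Row 2 is 21/70 = 3/10 times row 1, so its entry in column 3 is 110 × 3/10 = 33.

b = 36, m = 33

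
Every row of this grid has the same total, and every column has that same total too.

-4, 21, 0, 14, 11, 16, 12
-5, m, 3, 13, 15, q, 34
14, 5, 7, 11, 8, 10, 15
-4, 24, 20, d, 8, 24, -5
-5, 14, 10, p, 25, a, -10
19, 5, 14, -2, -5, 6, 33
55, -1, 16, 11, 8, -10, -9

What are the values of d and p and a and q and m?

d = 3, p = 20, a = 16, q = 8, m = 2

Rows 1 and 3 both sum to 70, so that's the common total.
Column 2 has 21 + 5 + 24 + 14 + 5 − 1 = 68; the blank must be 70 − 68 = 2.
Row 2 has -5 + 2 + 3 + 13 + 15 + 34 = 62; the blank must be 70 − 62 = 8.
Column 6 has 16 + 8 + 10 + 24 + 6 − 10 = 54; the blank must be 70 − 54 = 16.
Row 5 has -5 + 14 + 10 + 25 + 16 − 10 = 50; the blank must be 70 − 50 = 20.
Row 4 has -4 + 24 + 20 + 8 + 24 − 5 = 67; the blank must be 70 − 67 = 3.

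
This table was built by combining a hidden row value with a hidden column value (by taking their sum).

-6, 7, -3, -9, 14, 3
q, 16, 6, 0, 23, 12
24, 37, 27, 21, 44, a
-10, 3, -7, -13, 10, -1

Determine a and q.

a = 33, q = 3

The difference between any two rows is the same in every column — this is an addition table with the headers hidden.
Row 3 minus row 1 is 44 − 14 = 30, so its entry in column 6 is 3 + 30 = 33.
Row 2 minus row 1 is 23 − 14 = 9, so its entry in column 1 is -6 + 9 = 3.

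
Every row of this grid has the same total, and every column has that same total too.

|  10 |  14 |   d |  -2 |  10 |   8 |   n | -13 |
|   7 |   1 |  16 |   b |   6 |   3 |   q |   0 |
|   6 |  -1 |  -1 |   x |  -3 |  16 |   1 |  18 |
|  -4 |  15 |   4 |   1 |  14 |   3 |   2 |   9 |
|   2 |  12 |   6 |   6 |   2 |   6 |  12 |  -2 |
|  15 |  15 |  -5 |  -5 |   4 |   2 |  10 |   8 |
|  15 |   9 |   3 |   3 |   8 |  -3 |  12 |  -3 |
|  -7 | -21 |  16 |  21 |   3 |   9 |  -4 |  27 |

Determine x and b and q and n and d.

x = 8, b = 12, q = -1, n = 12, d = 5

Rows 4 and 5 both sum to 44, so that's the common total.
The known cells in row 3 total 36, leaving 44 − 36 = 8 for the blank.
The known cells in column 3 total 39, leaving 44 − 39 = 5 for the blank.
The known cells in row 1 total 32, leaving 44 − 32 = 12 for the blank.
The known cells in column 7 total 45, leaving 44 − 45 = -1 for the blank.
The known cells in row 2 total 32, leaving 44 − 32 = 12 for the blank.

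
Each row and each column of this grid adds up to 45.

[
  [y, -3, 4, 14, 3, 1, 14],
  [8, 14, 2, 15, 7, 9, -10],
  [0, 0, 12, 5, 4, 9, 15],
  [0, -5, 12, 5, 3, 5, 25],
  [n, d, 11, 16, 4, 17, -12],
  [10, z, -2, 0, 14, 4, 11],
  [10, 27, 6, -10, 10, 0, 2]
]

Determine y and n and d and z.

y = 12, n = 5, d = 4, z = 8

Row 6: 10 − 2 + 0 + 14 + 4 + 11 = 37, so its missing entry is 45 − 37 = 8.
Column 2: -3 + 14 + 0 − 5 + 8 + 27 = 41, so its missing entry is 45 − 41 = 4.
Row 5: 4 + 11 + 16 + 4 + 17 − 12 = 40, so its missing entry is 45 − 40 = 5.
Row 1: -3 + 4 + 14 + 3 + 1 + 14 = 33, so its missing entry is 45 − 33 = 12.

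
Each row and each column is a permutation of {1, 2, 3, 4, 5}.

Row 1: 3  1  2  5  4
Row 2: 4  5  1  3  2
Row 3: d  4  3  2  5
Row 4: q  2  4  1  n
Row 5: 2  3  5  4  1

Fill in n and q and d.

At (row 3, col 1): row 3 already has {2, 3, 4, 5}, so the value is 1.
Cell (4,5): column 5 already has {1, 2, 4, 5} → 3.
At (row 4, col 1): row 4 already has {1, 2, 3, 4}, so the value is 5.

n = 3, q = 5, d = 1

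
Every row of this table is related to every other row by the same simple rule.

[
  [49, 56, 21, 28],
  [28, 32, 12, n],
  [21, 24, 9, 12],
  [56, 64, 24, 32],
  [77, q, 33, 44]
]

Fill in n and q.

n = 16, q = 88

Each row is a constant multiple of every other row — this is a multiplication table with the headers hidden.
Row 2 is 12/21 = 4/7 times row 1, so its entry in column 4 is 28 × 4/7 = 16.
Row 5 is 33/21 = 11/7 times row 1, so its entry in column 2 is 56 × 11/7 = 88.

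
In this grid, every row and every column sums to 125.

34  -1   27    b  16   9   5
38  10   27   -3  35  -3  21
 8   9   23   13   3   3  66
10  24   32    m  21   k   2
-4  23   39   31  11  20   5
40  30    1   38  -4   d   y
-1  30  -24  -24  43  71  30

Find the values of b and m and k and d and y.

The known cells in row 1 total 90, leaving 125 − 90 = 35 for the blank.
The known cells in column 4 total 90, leaving 125 − 90 = 35 for the blank.
The known cells in column 7 total 129, leaving 125 − 129 = -4 for the blank.
The known cells in row 6 total 101, leaving 125 − 101 = 24 for the blank.
The known cells in row 4 total 124, leaving 125 − 124 = 1 for the blank.

b = 35, m = 35, k = 1, d = 24, y = -4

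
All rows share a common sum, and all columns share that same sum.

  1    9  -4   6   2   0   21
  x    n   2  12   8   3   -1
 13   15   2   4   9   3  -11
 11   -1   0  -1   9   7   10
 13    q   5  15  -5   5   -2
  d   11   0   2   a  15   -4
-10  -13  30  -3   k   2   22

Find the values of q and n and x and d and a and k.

q = 4, n = 10, x = 1, d = 6, a = 5, k = 7

Rows 1 and 3 both sum to 35, so that's the common total.
Row 7 has -10 − 13 + 30 − 3 + 2 + 22 = 28; the blank must be 35 − 28 = 7.
Column 5 has 2 + 8 + 9 + 9 − 5 + 7 = 30; the blank must be 35 − 30 = 5.
Row 6 has 11 + 0 + 2 + 5 + 15 − 4 = 29; the blank must be 35 − 29 = 6.
Column 1 has 1 + 13 + 11 + 13 + 6 − 10 = 34; the blank must be 35 − 34 = 1.
Row 2 has 1 + 2 + 12 + 8 + 3 − 1 = 25; the blank must be 35 − 25 = 10.
Row 5 has 13 + 5 + 15 − 5 + 5 − 2 = 31; the blank must be 35 − 31 = 4.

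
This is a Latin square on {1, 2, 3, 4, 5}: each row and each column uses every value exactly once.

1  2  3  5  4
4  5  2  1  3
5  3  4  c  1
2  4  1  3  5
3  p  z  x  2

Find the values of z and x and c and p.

At (row 3, col 4): row 3 already has {1, 3, 4, 5}, so the value is 2.
Cell (5,2): column 2 already has {2, 3, 4, 5} → 1.
At (row 5, col 3): column 3 already has {1, 2, 3, 4}, so the value is 5.
For row 5, column 4: row 5 already has {1, 2, 3, 5}; that leaves 4.

z = 5, x = 4, c = 2, p = 1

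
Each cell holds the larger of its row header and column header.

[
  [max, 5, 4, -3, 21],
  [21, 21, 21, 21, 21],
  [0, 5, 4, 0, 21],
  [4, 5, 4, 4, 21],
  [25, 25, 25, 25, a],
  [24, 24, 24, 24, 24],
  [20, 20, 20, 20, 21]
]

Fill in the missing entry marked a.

25

max(25, 21) = 25.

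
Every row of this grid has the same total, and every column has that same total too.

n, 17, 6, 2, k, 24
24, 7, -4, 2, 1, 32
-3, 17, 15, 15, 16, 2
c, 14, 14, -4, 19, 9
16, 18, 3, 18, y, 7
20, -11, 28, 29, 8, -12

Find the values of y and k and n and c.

y = 0, k = 18, n = -5, c = 10

Rows 2 and 3 both sum to 62, so that's the common total.
Row 5 has 16 + 18 + 3 + 18 + 7 = 62; the blank must be 62 − 62 = 0.
Column 5 has 1 + 16 + 19 + 0 + 8 = 44; the blank must be 62 − 44 = 18.
Row 4 has 14 + 14 − 4 + 19 + 9 = 52; the blank must be 62 − 52 = 10.
Row 1 has 17 + 6 + 2 + 18 + 24 = 67; the blank must be 62 − 67 = -5.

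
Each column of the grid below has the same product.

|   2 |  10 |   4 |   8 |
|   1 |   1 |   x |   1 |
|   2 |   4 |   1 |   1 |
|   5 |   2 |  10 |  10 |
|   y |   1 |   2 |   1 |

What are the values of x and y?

Columns 2 and 4 each multiply to 80, so every column has product 80.
Column 3: 4×1×10×2 = 80, so the missing entry is 80 ÷ 80 = 1.
Column 1: 2×1×2×5 = 20, so the missing entry is 80 ÷ 20 = 4.

x = 1, y = 4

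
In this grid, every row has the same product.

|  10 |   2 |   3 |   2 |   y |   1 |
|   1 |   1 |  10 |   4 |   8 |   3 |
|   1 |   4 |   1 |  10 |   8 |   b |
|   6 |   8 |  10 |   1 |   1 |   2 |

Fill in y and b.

Rows 2 and 4 each multiply to 960, so every row has product 960.
Row 1: 10×2×3×2×1 = 120, so the missing entry is 960 ÷ 120 = 8.
Row 3: 1×4×1×10×8 = 320, so the missing entry is 960 ÷ 320 = 3.

y = 8, b = 3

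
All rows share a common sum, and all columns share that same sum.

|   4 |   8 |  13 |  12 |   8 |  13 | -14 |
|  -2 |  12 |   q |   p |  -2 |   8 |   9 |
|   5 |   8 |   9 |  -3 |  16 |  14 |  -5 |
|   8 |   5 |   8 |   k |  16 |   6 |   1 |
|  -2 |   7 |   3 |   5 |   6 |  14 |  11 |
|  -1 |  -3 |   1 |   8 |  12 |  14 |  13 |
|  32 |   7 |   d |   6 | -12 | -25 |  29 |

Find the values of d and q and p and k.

Rows 1 and 3 both sum to 44, so that's the common total.
Row 7 has 32 + 7 + 6 − 12 − 25 + 29 = 37; the blank must be 44 − 37 = 7.
Column 3 has 13 + 9 + 8 + 3 + 1 + 7 = 41; the blank must be 44 − 41 = 3.
Row 2 has -2 + 12 + 3 − 2 + 8 + 9 = 28; the blank must be 44 − 28 = 16.
Row 4 has 8 + 5 + 8 + 16 + 6 + 1 = 44; the blank must be 44 − 44 = 0.

d = 7, q = 3, p = 16, k = 0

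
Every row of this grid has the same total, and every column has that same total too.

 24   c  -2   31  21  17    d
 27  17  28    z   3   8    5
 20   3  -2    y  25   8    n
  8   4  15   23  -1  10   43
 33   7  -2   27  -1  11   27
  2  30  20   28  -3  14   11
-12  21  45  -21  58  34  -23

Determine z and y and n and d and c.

Rows 4 and 5 both sum to 102, so that's the common total.
The known cells in column 2 total 82, leaving 102 − 82 = 20 for the blank.
The known cells in row 1 total 111, leaving 102 − 111 = -9 for the blank.
The known cells in column 7 total 54, leaving 102 − 54 = 48 for the blank.
The known cells in row 3 total 102, leaving 102 − 102 = 0 for the blank.
The known cells in row 2 total 88, leaving 102 − 88 = 14 for the blank.

z = 14, y = 0, n = 48, d = -9, c = 20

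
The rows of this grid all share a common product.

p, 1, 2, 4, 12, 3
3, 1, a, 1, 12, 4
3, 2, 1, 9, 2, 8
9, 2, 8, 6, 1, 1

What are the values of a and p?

Rows 3 and 4 each multiply to 864, so every row has product 864.
Row 2: 3×1×1×12×4 = 144, so the missing entry is 864 ÷ 144 = 6.
Row 1: 1×2×4×12×3 = 288, so the missing entry is 864 ÷ 288 = 3.

a = 6, p = 3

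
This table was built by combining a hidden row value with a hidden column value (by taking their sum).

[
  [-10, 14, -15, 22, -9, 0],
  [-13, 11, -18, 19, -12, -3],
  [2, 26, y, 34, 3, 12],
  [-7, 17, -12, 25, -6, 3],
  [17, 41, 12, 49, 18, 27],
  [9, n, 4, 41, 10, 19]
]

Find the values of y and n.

y = -3, n = 33

The difference between any two rows is the same in every column — this is an addition table with the headers hidden.
Row 3 minus row 1 is 2 − (-10) = 12, so its entry in column 3 is -15 + 12 = -3.
Row 6 minus row 1 is 9 − (-10) = 19, so its entry in column 2 is 14 + 19 = 33.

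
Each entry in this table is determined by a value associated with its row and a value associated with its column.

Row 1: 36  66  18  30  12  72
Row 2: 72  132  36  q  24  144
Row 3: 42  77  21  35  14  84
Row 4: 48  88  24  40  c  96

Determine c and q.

Each row is a constant multiple of every other row — this is a multiplication table with the headers hidden.
Row 4 is 24/18 = 4/3 times row 1, so its entry in column 5 is 12 × 4/3 = 16.
Row 2 is 36/18 = 2/1 times row 1, so its entry in column 4 is 30 × 2/1 = 60.

c = 16, q = 60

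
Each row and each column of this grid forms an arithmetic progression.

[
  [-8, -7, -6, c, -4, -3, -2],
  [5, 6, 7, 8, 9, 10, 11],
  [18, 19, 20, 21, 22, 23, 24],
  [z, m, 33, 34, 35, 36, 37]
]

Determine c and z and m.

Along each row the entries change by 1 per step; down each column they change by 13.
Row 1: from -8 at column 1, stepping by 1 to column 4 gives -5.
Row 4: from 33 at column 3, stepping by 1 to column 1 gives 31.
Row 4: from 33 at column 3, stepping by 1 to column 2 gives 32.

c = -5, z = 31, m = 32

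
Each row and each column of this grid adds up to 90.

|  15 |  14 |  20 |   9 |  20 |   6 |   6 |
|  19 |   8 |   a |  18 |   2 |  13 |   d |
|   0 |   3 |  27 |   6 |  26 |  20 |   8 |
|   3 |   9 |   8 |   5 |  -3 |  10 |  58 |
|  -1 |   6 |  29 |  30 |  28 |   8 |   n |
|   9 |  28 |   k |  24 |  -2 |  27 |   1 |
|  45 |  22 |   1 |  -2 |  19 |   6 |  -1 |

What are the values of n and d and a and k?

Row 5 has -1 + 6 + 29 + 30 + 28 + 8 = 100; the blank must be 90 − 100 = -10.
Column 7 has 6 + 8 + 58 − 10 + 1 − 1 = 62; the blank must be 90 − 62 = 28.
Row 2 has 19 + 8 + 18 + 2 + 13 + 28 = 88; the blank must be 90 − 88 = 2.
Row 6 has 9 + 28 + 24 − 2 + 27 + 1 = 87; the blank must be 90 − 87 = 3.

n = -10, d = 28, a = 2, k = 3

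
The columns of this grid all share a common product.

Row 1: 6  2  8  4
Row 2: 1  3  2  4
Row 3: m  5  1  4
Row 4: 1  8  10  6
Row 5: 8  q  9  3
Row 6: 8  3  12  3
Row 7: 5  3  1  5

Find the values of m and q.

m = 9, q = 8

Columns 3 and 4 each multiply to 17280, so every column has product 17280.
Column 1: 6×1×1×8×8×5 = 1920, so the missing entry is 17280 ÷ 1920 = 9.
Column 2: 2×3×5×8×3×3 = 2160, so the missing entry is 17280 ÷ 2160 = 8.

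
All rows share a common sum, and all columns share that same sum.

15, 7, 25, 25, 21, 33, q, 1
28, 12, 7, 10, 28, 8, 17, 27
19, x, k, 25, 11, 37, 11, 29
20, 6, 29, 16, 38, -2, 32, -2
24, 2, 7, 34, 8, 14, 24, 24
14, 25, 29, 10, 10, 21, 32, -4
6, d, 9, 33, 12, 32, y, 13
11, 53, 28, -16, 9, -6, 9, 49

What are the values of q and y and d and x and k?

q = 10, y = 2, d = 30, x = 2, k = 3

Rows 2 and 4 both sum to 137, so that's the common total.
Row 1: 15 + 7 + 25 + 25 + 21 + 33 + 1 = 127, so its missing entry is 137 − 127 = 10.
Column 3: 25 + 7 + 29 + 7 + 29 + 9 + 28 = 134, so its missing entry is 137 − 134 = 3.
Row 3: 19 + 3 + 25 + 11 + 37 + 11 + 29 = 135, so its missing entry is 137 − 135 = 2.
Column 2: 7 + 12 + 2 + 6 + 2 + 25 + 53 = 107, so its missing entry is 137 − 107 = 30.
Row 7: 6 + 30 + 9 + 33 + 12 + 32 + 13 = 135, so its missing entry is 137 − 135 = 2.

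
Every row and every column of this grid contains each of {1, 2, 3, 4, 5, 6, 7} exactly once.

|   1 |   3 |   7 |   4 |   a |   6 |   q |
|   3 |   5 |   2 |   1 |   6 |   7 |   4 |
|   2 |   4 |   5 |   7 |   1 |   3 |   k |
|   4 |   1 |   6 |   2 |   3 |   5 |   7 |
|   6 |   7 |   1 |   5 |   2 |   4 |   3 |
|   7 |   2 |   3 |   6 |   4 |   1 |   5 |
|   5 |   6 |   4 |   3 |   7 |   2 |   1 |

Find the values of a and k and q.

a = 5, k = 6, q = 2

For row 1, column 5: column 5 already has {1, 2, 3, 4, 6, 7}; that leaves 5.
Cell (3,7): row 3 already has {1, 2, 3, 4, 5, 7} → 6.
For row 1, column 7: row 1 already has {1, 3, 4, 5, 6, 7}; that leaves 2.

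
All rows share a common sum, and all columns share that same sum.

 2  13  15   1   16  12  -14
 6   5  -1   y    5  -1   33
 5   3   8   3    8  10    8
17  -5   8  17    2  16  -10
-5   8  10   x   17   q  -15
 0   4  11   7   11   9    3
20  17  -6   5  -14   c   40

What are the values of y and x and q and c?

y = -2, x = 14, q = 16, c = -17

Rows 1 and 3 both sum to 45, so that's the common total.
Row 2: 6 + 5 − 1 + 5 − 1 + 33 = 47, so its missing entry is 45 − 47 = -2.
Row 7: 20 + 17 − 6 + 5 − 14 + 40 = 62, so its missing entry is 45 − 62 = -17.
Column 6: 12 − 1 + 10 + 16 + 9 − 17 = 29, so its missing entry is 45 − 29 = 16.
Row 5: -5 + 8 + 10 + 17 + 16 − 15 = 31, so its missing entry is 45 − 31 = 14.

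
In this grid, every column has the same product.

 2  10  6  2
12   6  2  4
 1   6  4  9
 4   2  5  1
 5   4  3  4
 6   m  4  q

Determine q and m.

Columns 1 and 3 each multiply to 2880, so every column has product 2880.
Column 4: 2×4×9×1×4 = 288, so the missing entry is 2880 ÷ 288 = 10.
Column 2: 10×6×6×2×4 = 2880, so the missing entry is 2880 ÷ 2880 = 1.

q = 10, m = 1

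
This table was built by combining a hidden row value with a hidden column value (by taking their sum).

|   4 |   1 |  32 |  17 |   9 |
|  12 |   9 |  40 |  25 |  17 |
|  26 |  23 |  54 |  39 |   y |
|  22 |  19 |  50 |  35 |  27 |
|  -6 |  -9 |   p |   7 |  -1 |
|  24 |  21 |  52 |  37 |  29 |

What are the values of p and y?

p = 22, y = 31

The difference between any two rows is the same in every column — this is an addition table with the headers hidden.
Row 5 minus row 1 is -6 − 4 = -10, so its entry in column 3 is 32 + (-10) = 22.
Row 3 minus row 1 is 26 − 4 = 22, so its entry in column 5 is 9 + 22 = 31.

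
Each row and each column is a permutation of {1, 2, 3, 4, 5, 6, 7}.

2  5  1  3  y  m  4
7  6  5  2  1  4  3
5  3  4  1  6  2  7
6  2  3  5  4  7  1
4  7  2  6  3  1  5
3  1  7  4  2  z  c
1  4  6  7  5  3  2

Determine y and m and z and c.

y = 7, m = 6, z = 5, c = 6

For row 1, column 5: column 5 already has {1, 2, 3, 4, 5, 6}; that leaves 7.
For row 6, column 7: column 7 already has {1, 2, 3, 4, 5, 7}; that leaves 6.
At (row 6, col 6): row 6 already has {1, 2, 3, 4, 6, 7}, so the value is 5.
Cell (1,6): row 1 already has {1, 2, 3, 4, 5, 7} → 6.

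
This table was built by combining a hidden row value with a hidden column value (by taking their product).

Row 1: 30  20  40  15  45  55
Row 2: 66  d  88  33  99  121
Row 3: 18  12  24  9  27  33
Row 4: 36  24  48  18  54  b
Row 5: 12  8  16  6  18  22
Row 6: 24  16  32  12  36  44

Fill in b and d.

b = 66, d = 44

Each row is a constant multiple of every other row — this is a multiplication table with the headers hidden.
Row 4 is 54/45 = 6/5 times row 1, so its entry in column 6 is 55 × 6/5 = 66.
Row 2 is 99/45 = 11/5 times row 1, so its entry in column 2 is 20 × 11/5 = 44.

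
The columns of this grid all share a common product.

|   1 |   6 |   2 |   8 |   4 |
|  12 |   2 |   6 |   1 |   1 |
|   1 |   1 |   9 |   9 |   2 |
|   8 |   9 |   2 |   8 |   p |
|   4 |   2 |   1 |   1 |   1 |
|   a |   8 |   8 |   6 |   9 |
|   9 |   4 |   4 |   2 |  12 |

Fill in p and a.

Columns 2 and 3 each multiply to 6912, so every column has product 6912.
Column 5: 4×1×2×1×9×12 = 864, so the missing entry is 6912 ÷ 864 = 8.
Column 1: 1×12×1×8×4×9 = 3456, so the missing entry is 6912 ÷ 3456 = 2.

p = 8, a = 2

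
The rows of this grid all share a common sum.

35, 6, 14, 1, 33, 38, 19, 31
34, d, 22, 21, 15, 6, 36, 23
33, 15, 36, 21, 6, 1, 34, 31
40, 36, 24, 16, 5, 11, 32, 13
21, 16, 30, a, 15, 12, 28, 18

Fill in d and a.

d = 20, a = 37

The complete rows each total 177.
Row 2 is missing 177 − 157 = 20 (since 34 + 22 + 21 + 15 + 6 + 36 + 23 = 157).
Row 5 is missing 177 − 140 = 37 (since 21 + 16 + 30 + 15 + 12 + 28 + 18 = 140).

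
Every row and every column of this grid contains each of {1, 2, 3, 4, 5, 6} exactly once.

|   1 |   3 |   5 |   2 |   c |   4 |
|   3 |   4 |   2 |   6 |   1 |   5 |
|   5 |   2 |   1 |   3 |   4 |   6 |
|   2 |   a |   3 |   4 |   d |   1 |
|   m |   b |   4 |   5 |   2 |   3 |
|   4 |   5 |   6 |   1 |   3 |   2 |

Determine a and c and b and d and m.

At (row 5, col 1): column 1 already has {1, 2, 3, 4, 5}, so the value is 6.
For row 1, column 5: row 1 already has {1, 2, 3, 4, 5}; that leaves 6.
Cell (4,5): column 5 already has {1, 2, 3, 4, 6} → 5.
For row 4, column 2: row 4 already has {1, 2, 3, 4, 5}; that leaves 6.
At (row 5, col 2): row 5 already has {2, 3, 4, 5, 6}, so the value is 1.

a = 6, c = 6, b = 1, d = 5, m = 6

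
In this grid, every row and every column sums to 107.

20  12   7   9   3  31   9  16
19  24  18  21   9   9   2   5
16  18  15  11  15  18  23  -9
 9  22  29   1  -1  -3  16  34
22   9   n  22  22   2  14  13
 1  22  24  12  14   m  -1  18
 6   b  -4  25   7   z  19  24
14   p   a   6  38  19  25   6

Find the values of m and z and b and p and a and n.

m = 17, z = 14, b = 16, p = -16, a = 15, n = 3

Row 6: 1 + 22 + 24 + 12 + 14 − 1 + 18 = 90, so its missing entry is 107 − 90 = 17.
Column 6: 31 + 9 + 18 − 3 + 2 + 17 + 19 = 93, so its missing entry is 107 − 93 = 14.
Row 7: 6 − 4 + 25 + 7 + 14 + 19 + 24 = 91, so its missing entry is 107 − 91 = 16.
Column 2: 12 + 24 + 18 + 22 + 9 + 22 + 16 = 123, so its missing entry is 107 − 123 = -16.
Row 5: 22 + 9 + 22 + 22 + 2 + 14 + 13 = 104, so its missing entry is 107 − 104 = 3.
Row 8: 14 − 16 + 6 + 38 + 19 + 25 + 6 = 92, so its missing entry is 107 − 92 = 15.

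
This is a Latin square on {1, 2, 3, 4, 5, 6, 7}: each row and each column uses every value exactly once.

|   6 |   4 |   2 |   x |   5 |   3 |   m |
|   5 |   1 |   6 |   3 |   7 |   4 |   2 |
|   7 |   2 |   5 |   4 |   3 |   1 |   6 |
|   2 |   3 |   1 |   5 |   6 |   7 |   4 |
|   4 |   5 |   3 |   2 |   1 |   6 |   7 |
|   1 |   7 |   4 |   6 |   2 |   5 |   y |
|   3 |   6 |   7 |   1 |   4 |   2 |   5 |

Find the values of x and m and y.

x = 7, m = 1, y = 3

At (row 1, col 4): column 4 already has {1, 2, 3, 4, 5, 6}, so the value is 7.
Cell (6,7): row 6 already has {1, 2, 4, 5, 6, 7} → 3.
Cell (1,7): row 1 already has {2, 3, 4, 5, 6, 7} → 1.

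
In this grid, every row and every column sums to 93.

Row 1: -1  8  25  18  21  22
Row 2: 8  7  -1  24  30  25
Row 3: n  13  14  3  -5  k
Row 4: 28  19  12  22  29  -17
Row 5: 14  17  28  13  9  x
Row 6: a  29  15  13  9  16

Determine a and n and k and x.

The known cells in row 5 total 81, leaving 93 − 81 = 12 for the blank.
The known cells in column 6 total 58, leaving 93 − 58 = 35 for the blank.
The known cells in row 3 total 60, leaving 93 − 60 = 33 for the blank.
The known cells in row 6 total 82, leaving 93 − 82 = 11 for the blank.

a = 11, n = 33, k = 35, x = 12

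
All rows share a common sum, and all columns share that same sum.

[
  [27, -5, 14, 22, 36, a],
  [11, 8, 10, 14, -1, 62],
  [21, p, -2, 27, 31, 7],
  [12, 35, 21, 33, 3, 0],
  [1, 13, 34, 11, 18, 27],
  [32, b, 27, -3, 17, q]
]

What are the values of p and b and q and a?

p = 20, b = 33, q = -2, a = 10

Rows 2 and 4 both sum to 104, so that's the common total.
The known cells in row 3 total 84, leaving 104 − 84 = 20 for the blank.
The known cells in column 2 total 71, leaving 104 − 71 = 33 for the blank.
The known cells in row 6 total 106, leaving 104 − 106 = -2 for the blank.
The known cells in row 1 total 94, leaving 104 − 94 = 10 for the blank.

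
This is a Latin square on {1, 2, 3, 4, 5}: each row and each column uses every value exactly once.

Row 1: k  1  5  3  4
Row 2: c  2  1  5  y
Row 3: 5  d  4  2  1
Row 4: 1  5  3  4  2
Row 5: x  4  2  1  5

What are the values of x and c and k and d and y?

x = 3, c = 4, k = 2, d = 3, y = 3

For row 5, column 1: row 5 already has {1, 2, 4, 5}; that leaves 3.
At (row 3, col 2): row 3 already has {1, 2, 4, 5}, so the value is 3.
At (row 1, col 1): row 1 already has {1, 3, 4, 5}, so the value is 2.
Cell (2,5): column 5 already has {1, 2, 4, 5} → 3.
For row 2, column 1: row 2 already has {1, 2, 3, 5}; that leaves 4.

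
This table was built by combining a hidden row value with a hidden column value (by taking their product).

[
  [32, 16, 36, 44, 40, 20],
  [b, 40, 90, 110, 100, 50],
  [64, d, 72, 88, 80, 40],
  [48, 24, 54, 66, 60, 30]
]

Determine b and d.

Each row is a constant multiple of every other row — this is a multiplication table with the headers hidden.
Row 2 is 100/40 = 5/2 times row 1, so its entry in column 1 is 32 × 5/2 = 80.
Row 3 is 80/40 = 2/1 times row 1, so its entry in column 2 is 16 × 2/1 = 32.

b = 80, d = 32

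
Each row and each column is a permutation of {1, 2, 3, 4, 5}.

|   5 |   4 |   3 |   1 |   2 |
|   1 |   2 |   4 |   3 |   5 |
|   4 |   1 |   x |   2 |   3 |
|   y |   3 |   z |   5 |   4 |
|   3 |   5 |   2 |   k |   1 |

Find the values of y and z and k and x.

y = 2, z = 1, k = 4, x = 5

Cell (5,4): row 5 already has {1, 2, 3, 5} → 4.
Cell (4,1): column 1 already has {1, 3, 4, 5} → 2.
Cell (4,3): row 4 already has {2, 3, 4, 5} → 1.
For row 3, column 3: row 3 already has {1, 2, 3, 4}; that leaves 5.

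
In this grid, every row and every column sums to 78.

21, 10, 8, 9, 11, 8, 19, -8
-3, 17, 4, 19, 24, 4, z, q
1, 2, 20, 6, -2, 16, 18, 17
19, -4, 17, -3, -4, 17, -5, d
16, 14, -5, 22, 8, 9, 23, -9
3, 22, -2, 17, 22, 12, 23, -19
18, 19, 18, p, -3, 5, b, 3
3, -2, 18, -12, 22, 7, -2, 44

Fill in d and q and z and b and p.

Row 4 has 19 − 4 + 17 − 3 − 4 + 17 − 5 = 37; the blank must be 78 − 37 = 41.
Column 8 has -8 + 17 + 41 − 9 − 19 + 3 + 44 = 69; the blank must be 78 − 69 = 9.
Row 2 has -3 + 17 + 4 + 19 + 24 + 4 + 9 = 74; the blank must be 78 − 74 = 4.
Column 7 has 19 + 4 + 18 − 5 + 23 + 23 − 2 = 80; the blank must be 78 − 80 = -2.
Row 7 has 18 + 19 + 18 − 3 + 5 − 2 + 3 = 58; the blank must be 78 − 58 = 20.

d = 41, q = 9, z = 4, b = -2, p = 20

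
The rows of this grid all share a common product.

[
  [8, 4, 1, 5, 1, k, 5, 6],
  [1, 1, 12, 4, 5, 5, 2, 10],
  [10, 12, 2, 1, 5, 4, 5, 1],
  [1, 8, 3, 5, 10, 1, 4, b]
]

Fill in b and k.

b = 5, k = 5

Rows 2 and 3 each multiply to 24000, so every row has product 24000.
Row 4: 1×8×3×5×10×1×4 = 4800, so the missing entry is 24000 ÷ 4800 = 5.
Row 1: 8×4×1×5×1×5×6 = 4800, so the missing entry is 24000 ÷ 4800 = 5.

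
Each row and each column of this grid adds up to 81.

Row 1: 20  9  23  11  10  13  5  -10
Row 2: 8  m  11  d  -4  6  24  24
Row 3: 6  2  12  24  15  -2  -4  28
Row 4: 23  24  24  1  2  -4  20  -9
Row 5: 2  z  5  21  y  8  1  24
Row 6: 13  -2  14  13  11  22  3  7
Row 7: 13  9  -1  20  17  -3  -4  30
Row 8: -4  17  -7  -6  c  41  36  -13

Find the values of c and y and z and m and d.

c = 17, y = 13, z = 7, m = 15, d = -3

Row 8 has -4 + 17 − 7 − 6 + 41 + 36 − 13 = 64; the blank must be 81 − 64 = 17.
Column 5 has 10 − 4 + 15 + 2 + 11 + 17 + 17 = 68; the blank must be 81 − 68 = 13.
Column 4 has 11 + 24 + 1 + 21 + 13 + 20 − 6 = 84; the blank must be 81 − 84 = -3.
Row 2 has 8 + 11 − 3 − 4 + 6 + 24 + 24 = 66; the blank must be 81 − 66 = 15.
Row 5 has 2 + 5 + 21 + 13 + 8 + 1 + 24 = 74; the blank must be 81 − 74 = 7.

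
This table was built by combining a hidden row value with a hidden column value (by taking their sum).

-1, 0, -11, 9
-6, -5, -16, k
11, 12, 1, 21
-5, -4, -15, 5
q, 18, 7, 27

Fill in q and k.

The difference between any two rows is the same in every column — this is an addition table with the headers hidden.
Row 5 minus row 1 is 7 − (-11) = 18, so its entry in column 1 is -1 + 18 = 17.
Row 2 minus row 1 is -16 − (-11) = -5, so its entry in column 4 is 9 + (-5) = 4.

q = 17, k = 4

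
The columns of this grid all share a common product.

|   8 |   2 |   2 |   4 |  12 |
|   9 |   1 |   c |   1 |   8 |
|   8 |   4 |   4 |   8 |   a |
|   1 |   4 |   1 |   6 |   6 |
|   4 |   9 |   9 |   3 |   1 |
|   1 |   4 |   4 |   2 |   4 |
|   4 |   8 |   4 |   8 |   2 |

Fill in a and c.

Columns 1 and 2 each multiply to 9216, so every column has product 9216.
Column 5: 12×8×6×1×4×2 = 4608, so the missing entry is 9216 ÷ 4608 = 2.
Column 3: 2×4×1×9×4×4 = 1152, so the missing entry is 9216 ÷ 1152 = 8.

a = 2, c = 8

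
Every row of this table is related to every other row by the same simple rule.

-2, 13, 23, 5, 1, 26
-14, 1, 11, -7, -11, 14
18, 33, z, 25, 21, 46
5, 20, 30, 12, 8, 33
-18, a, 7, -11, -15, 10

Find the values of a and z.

a = -3, z = 43

The difference between any two rows is the same in every column — this is an addition table with the headers hidden.
Row 5 minus row 1 is -11 − 5 = -16, so its entry in column 2 is 13 + (-16) = -3.
Row 3 minus row 1 is 25 − 5 = 20, so its entry in column 3 is 23 + 20 = 43.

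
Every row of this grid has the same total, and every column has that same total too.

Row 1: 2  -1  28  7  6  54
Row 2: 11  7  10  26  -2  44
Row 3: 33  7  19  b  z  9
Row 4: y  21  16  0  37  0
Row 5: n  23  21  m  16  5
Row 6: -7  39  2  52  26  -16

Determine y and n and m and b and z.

y = 22, n = 35, m = -4, b = 15, z = 13

Rows 1 and 2 both sum to 96, so that's the common total.
Column 5: 6 − 2 + 37 + 16 + 26 = 83, so its missing entry is 96 − 83 = 13.
Row 4: 21 + 16 + 0 + 37 + 0 = 74, so its missing entry is 96 − 74 = 22.
Column 1: 2 + 11 + 33 + 22 − 7 = 61, so its missing entry is 96 − 61 = 35.
Row 5: 35 + 23 + 21 + 16 + 5 = 100, so its missing entry is 96 − 100 = -4.
Row 3: 33 + 7 + 19 + 13 + 9 = 81, so its missing entry is 96 − 81 = 15.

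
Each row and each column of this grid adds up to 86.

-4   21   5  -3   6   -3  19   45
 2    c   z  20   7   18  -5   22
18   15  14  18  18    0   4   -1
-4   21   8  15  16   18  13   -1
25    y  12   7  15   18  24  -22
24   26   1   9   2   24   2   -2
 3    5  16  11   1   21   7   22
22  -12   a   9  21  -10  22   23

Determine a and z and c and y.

a = 11, z = 19, c = 3, y = 7

The known cells in row 5 total 79, leaving 86 − 79 = 7 for the blank.
The known cells in column 2 total 83, leaving 86 − 83 = 3 for the blank.
The known cells in row 2 total 67, leaving 86 − 67 = 19 for the blank.
The known cells in row 8 total 75, leaving 86 − 75 = 11 for the blank.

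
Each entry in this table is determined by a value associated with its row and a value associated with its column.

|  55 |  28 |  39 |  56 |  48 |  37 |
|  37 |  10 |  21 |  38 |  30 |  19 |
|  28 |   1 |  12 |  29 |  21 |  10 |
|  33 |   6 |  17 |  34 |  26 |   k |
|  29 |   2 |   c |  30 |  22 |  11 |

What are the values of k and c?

k = 15, c = 13

The difference between any two rows is the same in every column — this is an addition table with the headers hidden.
Row 4 minus row 1 is 33 − 55 = -22, so its entry in column 6 is 37 + (-22) = 15.
Row 5 minus row 1 is 29 − 55 = -26, so its entry in column 3 is 39 + (-26) = 13.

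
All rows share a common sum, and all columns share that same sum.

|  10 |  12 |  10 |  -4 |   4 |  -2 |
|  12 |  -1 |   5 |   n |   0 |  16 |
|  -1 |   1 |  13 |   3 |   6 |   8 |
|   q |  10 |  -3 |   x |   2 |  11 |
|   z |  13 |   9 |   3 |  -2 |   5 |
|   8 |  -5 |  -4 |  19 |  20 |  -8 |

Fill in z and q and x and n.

Rows 1 and 3 both sum to 30, so that's the common total.
Row 5 has 13 + 9 + 3 − 2 + 5 = 28; the blank must be 30 − 28 = 2.
Row 2 has 12 − 1 + 5 + 0 + 16 = 32; the blank must be 30 − 32 = -2.
Column 4 has -4 − 2 + 3 + 3 + 19 = 19; the blank must be 30 − 19 = 11.
Row 4 has 10 − 3 + 11 + 2 + 11 = 31; the blank must be 30 − 31 = -1.

z = 2, q = -1, x = 11, n = -2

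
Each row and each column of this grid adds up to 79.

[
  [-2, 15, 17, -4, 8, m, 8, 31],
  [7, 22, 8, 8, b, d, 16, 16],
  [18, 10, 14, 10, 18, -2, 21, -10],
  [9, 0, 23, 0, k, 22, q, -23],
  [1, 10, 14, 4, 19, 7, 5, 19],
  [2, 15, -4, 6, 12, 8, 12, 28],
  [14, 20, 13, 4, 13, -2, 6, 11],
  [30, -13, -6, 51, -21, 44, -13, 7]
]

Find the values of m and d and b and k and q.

m = 6, d = -4, b = 6, k = 24, q = 24

Row 1: -2 + 15 + 17 − 4 + 8 + 8 + 31 = 73, so its missing entry is 79 − 73 = 6.
Column 6: 6 − 2 + 22 + 7 + 8 − 2 + 44 = 83, so its missing entry is 79 − 83 = -4.
Row 2: 7 + 22 + 8 + 8 − 4 + 16 + 16 = 73, so its missing entry is 79 − 73 = 6.
Column 5: 8 + 6 + 18 + 19 + 12 + 13 − 21 = 55, so its missing entry is 79 − 55 = 24.
Row 4: 9 + 0 + 23 + 0 + 24 + 22 − 23 = 55, so its missing entry is 79 − 55 = 24.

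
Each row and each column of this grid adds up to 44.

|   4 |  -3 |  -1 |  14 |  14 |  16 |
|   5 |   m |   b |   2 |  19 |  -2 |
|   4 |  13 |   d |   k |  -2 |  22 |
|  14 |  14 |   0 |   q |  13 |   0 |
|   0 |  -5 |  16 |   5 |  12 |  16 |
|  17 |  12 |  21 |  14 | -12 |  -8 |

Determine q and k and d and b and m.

q = 3, k = 6, d = 1, b = 7, m = 13

The known cells in column 2 total 31, leaving 44 − 31 = 13 for the blank.
The known cells in row 2 total 37, leaving 44 − 37 = 7 for the blank.
The known cells in row 4 total 41, leaving 44 − 41 = 3 for the blank.
The known cells in column 4 total 38, leaving 44 − 38 = 6 for the blank.
The known cells in row 3 total 43, leaving 44 − 43 = 1 for the blank.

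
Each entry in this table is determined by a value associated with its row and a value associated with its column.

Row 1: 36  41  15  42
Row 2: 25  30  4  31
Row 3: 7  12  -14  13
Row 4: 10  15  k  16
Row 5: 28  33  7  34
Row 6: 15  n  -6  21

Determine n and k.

n = 20, k = -11

The difference between any two rows is the same in every column — this is an addition table with the headers hidden.
Row 6 minus row 1 is 15 − 36 = -21, so its entry in column 2 is 41 + (-21) = 20.
Row 4 minus row 1 is 10 − 36 = -26, so its entry in column 3 is 15 + (-26) = -11.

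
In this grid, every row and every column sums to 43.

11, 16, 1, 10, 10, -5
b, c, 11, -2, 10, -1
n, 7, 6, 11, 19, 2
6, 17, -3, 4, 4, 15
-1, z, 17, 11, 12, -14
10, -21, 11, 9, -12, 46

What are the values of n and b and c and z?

n = -2, b = 19, c = 6, z = 18

The known cells in row 3 total 45, leaving 43 − 45 = -2 for the blank.
The known cells in column 1 total 24, leaving 43 − 24 = 19 for the blank.
The known cells in row 2 total 37, leaving 43 − 37 = 6 for the blank.
The known cells in row 5 total 25, leaving 43 − 25 = 18 for the blank.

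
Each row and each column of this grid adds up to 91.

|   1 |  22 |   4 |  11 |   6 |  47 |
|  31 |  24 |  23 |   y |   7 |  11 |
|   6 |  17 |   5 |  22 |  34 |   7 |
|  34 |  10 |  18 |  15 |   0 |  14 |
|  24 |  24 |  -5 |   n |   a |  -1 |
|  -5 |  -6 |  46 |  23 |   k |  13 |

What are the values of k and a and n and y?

k = 20, a = 24, n = 25, y = -5

Row 6: -5 − 6 + 46 + 23 + 13 = 71, so its missing entry is 91 − 71 = 20.
Column 5: 6 + 7 + 34 + 0 + 20 = 67, so its missing entry is 91 − 67 = 24.
Row 2: 31 + 24 + 23 + 7 + 11 = 96, so its missing entry is 91 − 96 = -5.
Row 5: 24 + 24 − 5 + 24 − 1 = 66, so its missing entry is 91 − 66 = 25.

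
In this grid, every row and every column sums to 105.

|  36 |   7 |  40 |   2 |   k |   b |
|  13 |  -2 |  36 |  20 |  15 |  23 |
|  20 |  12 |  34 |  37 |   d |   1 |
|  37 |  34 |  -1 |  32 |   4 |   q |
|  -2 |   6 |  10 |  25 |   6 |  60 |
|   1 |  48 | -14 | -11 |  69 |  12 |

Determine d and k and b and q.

d = 1, k = 10, b = 10, q = -1

The known cells in row 3 total 104, leaving 105 − 104 = 1 for the blank.
The known cells in column 5 total 95, leaving 105 − 95 = 10 for the blank.
The known cells in row 4 total 106, leaving 105 − 106 = -1 for the blank.
The known cells in row 1 total 95, leaving 105 − 95 = 10 for the blank.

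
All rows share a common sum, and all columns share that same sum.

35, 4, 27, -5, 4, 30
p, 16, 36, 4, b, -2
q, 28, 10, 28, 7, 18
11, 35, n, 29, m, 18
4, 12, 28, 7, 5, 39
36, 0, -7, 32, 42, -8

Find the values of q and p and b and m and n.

q = 4, p = 5, b = 36, m = 1, n = 1

Rows 1 and 5 both sum to 95, so that's the common total.
Row 3 has 28 + 10 + 28 + 7 + 18 = 91; the blank must be 95 − 91 = 4.
Column 1 has 35 + 4 + 11 + 4 + 36 = 90; the blank must be 95 − 90 = 5.
Row 2 has 5 + 16 + 36 + 4 − 2 = 59; the blank must be 95 − 59 = 36.
Column 5 has 4 + 36 + 7 + 5 + 42 = 94; the blank must be 95 − 94 = 1.
Row 4 has 11 + 35 + 29 + 1 + 18 = 94; the blank must be 95 − 94 = 1.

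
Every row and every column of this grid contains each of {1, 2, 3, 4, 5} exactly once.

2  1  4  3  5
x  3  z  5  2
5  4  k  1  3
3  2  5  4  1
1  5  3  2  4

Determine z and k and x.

For row 2, column 1: column 1 already has {1, 2, 3, 5}; that leaves 4.
For row 2, column 3: row 2 already has {2, 3, 4, 5}; that leaves 1.
For row 3, column 3: row 3 already has {1, 3, 4, 5}; that leaves 2.

z = 1, k = 2, x = 4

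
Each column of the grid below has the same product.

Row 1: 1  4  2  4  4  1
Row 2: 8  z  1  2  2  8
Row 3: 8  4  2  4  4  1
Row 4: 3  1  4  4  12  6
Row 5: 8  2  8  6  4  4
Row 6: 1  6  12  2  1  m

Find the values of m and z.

Columns 4 and 5 each multiply to 1536, so every column has product 1536.
Column 6: 1×8×1×6×4 = 192, so the missing entry is 1536 ÷ 192 = 8.
Column 2: 4×4×1×2×6 = 192, so the missing entry is 1536 ÷ 192 = 8.

m = 8, z = 8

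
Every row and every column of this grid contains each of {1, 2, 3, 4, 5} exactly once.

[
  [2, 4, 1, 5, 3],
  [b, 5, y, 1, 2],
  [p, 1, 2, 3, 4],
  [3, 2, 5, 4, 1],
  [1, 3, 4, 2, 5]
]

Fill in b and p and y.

b = 4, p = 5, y = 3

At (row 2, col 3): column 3 already has {1, 2, 4, 5}, so the value is 3.
Cell (2,1): row 2 already has {1, 2, 3, 5} → 4.
At (row 3, col 1): row 3 already has {1, 2, 3, 4}, so the value is 5.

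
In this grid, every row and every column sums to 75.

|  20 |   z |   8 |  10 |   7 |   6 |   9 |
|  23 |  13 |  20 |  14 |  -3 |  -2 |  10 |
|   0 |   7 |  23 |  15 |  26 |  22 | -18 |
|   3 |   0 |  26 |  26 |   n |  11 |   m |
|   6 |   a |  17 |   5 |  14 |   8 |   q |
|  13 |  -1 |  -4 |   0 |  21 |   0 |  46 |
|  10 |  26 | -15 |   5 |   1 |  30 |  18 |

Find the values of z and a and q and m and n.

z = 15, a = 15, q = 10, m = 0, n = 9

The known cells in row 1 total 60, leaving 75 − 60 = 15 for the blank.
The known cells in column 5 total 66, leaving 75 − 66 = 9 for the blank.
The known cells in row 4 total 75, leaving 75 − 75 = 0 for the blank.
The known cells in column 7 total 65, leaving 75 − 65 = 10 for the blank.
The known cells in row 5 total 60, leaving 75 − 60 = 15 for the blank.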